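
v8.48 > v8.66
False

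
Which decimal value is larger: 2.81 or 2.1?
2.81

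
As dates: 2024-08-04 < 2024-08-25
True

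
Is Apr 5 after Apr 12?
No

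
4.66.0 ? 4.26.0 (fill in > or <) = >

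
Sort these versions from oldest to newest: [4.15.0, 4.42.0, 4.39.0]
[4.15.0, 4.39.0, 4.42.0]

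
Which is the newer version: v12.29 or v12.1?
v12.29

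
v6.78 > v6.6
True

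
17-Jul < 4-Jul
False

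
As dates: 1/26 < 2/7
True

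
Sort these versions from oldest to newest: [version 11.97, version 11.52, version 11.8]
[version 11.8, version 11.52, version 11.97]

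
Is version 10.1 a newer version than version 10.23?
No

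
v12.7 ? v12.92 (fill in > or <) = <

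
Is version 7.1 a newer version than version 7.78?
No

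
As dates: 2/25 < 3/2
True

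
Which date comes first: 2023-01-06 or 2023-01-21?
2023-01-06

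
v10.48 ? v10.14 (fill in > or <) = >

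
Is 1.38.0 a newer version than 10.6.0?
No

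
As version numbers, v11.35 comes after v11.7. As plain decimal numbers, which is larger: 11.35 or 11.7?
11.7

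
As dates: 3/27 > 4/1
False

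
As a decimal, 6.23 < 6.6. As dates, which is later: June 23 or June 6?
June 23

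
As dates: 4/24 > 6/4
False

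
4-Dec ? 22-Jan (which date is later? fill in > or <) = >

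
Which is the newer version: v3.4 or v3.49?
v3.49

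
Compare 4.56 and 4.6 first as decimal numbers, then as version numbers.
As decimals: 4.56 < 4.6. As versions: v4.56 > v4.6 (minor version 56 > 6).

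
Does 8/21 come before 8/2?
No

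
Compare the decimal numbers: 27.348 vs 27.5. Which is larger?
27.5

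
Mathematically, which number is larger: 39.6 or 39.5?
39.6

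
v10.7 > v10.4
True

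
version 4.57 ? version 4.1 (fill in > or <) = >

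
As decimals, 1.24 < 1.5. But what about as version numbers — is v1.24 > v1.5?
True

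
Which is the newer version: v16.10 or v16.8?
v16.10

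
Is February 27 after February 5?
Yes. Day 27 comes after day 5 in February — this is a date comparison, not a decimal one (the decimal 2.27 would be smaller than 2.5).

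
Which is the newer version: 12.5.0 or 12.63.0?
12.63.0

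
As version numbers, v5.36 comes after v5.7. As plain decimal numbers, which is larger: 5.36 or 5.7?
5.7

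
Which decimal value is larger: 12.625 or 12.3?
12.625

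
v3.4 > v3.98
False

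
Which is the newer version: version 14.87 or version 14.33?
version 14.87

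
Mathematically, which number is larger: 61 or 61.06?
61.06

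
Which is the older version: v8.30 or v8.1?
v8.1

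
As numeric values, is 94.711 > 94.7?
True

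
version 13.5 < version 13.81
True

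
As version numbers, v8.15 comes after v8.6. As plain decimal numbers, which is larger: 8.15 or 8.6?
8.6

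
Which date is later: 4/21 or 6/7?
6/7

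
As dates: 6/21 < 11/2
True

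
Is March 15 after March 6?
Yes. Day 15 comes after day 6 in March — this is a date comparison, not a decimal one (the decimal 3.15 would be smaller than 3.6).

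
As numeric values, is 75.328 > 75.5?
False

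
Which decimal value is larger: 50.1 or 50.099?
50.1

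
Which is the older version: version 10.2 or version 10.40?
version 10.2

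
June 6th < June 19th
True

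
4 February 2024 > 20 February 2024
False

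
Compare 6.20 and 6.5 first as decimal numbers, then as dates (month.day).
As decimals: 6.20 < 6.5. As dates: 6/20 is later than 6/5 (day 20 > day 5).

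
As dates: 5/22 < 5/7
False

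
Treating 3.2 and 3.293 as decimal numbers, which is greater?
3.293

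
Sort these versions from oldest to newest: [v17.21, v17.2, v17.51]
[v17.2, v17.21, v17.51]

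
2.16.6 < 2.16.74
True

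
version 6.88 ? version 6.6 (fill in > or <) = >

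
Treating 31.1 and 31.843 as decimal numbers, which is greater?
31.843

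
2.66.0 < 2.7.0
False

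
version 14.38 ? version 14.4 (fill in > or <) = >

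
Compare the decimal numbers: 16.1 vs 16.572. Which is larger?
16.572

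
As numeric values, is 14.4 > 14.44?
False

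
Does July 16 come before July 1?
No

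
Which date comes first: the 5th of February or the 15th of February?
the 5th of February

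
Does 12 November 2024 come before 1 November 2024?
No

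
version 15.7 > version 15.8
False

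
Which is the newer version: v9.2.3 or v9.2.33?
v9.2.33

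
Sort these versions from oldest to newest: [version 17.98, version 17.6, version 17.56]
[version 17.6, version 17.56, version 17.98]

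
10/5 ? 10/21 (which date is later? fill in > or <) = <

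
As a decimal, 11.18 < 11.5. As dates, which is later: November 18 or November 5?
November 18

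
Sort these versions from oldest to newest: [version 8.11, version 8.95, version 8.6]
[version 8.6, version 8.11, version 8.95]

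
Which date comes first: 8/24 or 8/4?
8/4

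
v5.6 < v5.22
True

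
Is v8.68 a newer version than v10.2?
No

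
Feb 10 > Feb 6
True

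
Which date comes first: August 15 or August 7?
August 7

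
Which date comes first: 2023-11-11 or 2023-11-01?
2023-11-01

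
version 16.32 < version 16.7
False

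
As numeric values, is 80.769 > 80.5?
True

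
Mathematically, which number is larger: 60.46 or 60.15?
60.46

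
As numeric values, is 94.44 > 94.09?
True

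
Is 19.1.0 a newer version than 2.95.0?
Yes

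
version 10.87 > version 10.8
True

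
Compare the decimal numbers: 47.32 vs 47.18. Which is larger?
47.32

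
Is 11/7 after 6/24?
Yes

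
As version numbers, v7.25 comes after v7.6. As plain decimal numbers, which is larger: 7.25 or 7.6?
7.6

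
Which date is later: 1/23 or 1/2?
1/23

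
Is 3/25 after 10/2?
No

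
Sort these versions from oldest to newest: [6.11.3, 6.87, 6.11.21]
[6.11.3, 6.11.21, 6.87]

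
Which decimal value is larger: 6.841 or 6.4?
6.841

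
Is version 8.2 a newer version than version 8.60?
No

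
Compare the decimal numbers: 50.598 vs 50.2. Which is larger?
50.598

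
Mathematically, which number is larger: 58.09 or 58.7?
58.7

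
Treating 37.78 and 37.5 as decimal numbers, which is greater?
37.78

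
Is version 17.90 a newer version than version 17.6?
Yes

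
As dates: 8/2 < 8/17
True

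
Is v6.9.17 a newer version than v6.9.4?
Yes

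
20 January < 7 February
True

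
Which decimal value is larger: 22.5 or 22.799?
22.799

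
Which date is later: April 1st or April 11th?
April 11th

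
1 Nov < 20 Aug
False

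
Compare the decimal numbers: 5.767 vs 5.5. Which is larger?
5.767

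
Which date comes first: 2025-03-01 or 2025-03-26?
2025-03-01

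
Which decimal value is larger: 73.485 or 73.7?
73.7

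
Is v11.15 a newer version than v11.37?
No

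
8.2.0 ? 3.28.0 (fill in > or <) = >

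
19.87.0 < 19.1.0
False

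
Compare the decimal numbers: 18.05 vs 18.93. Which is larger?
18.93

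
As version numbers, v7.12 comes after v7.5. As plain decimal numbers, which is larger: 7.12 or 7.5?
7.5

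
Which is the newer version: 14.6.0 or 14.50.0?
14.50.0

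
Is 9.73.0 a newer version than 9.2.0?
Yes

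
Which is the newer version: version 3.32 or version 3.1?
version 3.32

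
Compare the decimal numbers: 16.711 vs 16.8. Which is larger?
16.8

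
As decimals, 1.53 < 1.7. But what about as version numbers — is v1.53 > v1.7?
True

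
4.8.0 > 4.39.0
False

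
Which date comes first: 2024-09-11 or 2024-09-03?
2024-09-03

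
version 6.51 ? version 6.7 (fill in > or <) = >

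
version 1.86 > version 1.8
True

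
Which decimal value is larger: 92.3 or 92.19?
92.3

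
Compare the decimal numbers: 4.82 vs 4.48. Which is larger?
4.82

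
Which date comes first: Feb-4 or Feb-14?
Feb-4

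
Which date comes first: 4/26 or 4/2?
4/2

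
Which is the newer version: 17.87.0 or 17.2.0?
17.87.0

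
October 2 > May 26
True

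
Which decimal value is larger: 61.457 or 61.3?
61.457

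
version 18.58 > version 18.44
True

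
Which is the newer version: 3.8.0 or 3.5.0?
3.8.0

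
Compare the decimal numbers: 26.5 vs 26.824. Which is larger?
26.824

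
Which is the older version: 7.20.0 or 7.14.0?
7.14.0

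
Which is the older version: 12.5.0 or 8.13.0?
8.13.0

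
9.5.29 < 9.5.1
False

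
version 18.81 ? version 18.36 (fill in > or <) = >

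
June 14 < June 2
False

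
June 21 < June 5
False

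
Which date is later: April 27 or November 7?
November 7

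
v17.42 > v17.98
False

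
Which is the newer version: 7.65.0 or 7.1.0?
7.65.0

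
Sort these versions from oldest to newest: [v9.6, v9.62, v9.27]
[v9.6, v9.27, v9.62]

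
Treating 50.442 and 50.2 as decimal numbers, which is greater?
50.442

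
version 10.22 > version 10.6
True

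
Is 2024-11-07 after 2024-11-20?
No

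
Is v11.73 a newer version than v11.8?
Yes. Version numbers are compared segment by segment as integers, not as decimals: minor version 73 > 8, so v11.73 > v11.8 (even though the decimal 11.73 < 11.8).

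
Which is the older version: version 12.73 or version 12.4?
version 12.4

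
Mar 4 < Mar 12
True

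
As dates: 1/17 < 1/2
False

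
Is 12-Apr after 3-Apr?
Yes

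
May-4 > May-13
False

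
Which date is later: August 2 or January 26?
August 2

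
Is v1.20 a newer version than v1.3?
Yes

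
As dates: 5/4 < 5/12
True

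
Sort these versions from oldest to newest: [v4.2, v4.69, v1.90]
[v1.90, v4.2, v4.69]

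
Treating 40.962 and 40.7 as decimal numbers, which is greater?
40.962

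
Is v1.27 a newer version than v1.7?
Yes. Version numbers are compared segment by segment as integers, not as decimals: minor version 27 > 7, so v1.27 > v1.7 (even though the decimal 1.27 < 1.7).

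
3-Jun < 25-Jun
True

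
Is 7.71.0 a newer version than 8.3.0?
No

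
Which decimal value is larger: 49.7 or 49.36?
49.7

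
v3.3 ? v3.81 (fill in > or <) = <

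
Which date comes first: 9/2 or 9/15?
9/2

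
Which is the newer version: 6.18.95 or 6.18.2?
6.18.95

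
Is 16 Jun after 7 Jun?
Yes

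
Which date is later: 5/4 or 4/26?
5/4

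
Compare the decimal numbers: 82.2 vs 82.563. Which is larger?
82.563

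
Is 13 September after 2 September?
Yes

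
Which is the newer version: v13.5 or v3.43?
v13.5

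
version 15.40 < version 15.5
False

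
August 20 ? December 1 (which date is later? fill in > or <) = <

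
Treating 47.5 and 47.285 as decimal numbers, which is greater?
47.5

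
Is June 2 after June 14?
No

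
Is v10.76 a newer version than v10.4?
Yes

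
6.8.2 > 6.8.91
False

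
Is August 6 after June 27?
Yes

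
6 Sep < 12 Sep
True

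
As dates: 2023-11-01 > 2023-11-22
False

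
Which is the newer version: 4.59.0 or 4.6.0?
4.59.0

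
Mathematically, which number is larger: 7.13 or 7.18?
7.18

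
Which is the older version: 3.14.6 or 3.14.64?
3.14.6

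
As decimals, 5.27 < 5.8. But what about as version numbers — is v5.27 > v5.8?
True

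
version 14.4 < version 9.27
False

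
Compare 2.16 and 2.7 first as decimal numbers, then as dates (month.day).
As decimals: 2.16 < 2.7. As dates: 2/16 is later than 2/7 (day 16 > day 7).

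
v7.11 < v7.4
False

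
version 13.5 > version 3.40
True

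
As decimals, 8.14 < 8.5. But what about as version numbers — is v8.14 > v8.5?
True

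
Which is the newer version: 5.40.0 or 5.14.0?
5.40.0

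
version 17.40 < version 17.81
True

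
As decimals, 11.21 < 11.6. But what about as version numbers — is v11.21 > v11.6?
True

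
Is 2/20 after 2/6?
Yes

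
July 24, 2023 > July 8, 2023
True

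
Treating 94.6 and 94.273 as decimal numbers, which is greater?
94.6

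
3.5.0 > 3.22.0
False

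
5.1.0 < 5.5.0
True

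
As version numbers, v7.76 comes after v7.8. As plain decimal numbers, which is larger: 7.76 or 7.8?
7.8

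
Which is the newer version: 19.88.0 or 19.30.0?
19.88.0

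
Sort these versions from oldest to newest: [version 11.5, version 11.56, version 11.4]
[version 11.4, version 11.5, version 11.56]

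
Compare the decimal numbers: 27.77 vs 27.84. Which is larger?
27.84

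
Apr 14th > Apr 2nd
True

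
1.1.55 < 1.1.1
False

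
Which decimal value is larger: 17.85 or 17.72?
17.85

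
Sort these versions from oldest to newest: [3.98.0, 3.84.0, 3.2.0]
[3.2.0, 3.84.0, 3.98.0]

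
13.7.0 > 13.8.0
False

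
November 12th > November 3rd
True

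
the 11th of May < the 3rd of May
False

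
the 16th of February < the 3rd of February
False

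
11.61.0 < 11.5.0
False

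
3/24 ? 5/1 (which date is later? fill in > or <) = <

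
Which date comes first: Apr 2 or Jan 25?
Jan 25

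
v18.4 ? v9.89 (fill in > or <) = >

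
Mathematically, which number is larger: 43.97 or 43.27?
43.97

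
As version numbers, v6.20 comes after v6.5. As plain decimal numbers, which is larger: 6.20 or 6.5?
6.5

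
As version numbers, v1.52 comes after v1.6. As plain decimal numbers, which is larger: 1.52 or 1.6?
1.6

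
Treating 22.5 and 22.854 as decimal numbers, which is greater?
22.854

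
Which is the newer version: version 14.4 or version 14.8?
version 14.8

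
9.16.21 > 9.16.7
True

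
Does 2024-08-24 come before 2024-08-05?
No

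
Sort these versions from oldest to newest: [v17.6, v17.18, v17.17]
[v17.6, v17.17, v17.18]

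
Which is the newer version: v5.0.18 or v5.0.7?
v5.0.18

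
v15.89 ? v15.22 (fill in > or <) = >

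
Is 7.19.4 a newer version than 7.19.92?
No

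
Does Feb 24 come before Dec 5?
Yes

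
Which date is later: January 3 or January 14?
January 14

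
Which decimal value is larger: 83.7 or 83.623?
83.7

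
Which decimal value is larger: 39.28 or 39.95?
39.95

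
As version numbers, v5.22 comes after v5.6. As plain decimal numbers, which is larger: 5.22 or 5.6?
5.6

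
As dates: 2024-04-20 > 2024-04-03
True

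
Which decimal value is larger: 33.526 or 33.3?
33.526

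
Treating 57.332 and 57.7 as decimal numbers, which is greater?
57.7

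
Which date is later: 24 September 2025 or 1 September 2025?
24 September 2025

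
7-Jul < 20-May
False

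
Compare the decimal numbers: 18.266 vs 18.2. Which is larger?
18.266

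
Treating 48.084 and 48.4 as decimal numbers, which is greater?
48.4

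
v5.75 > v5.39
True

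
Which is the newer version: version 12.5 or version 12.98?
version 12.98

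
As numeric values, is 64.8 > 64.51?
True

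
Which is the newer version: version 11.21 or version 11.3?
version 11.21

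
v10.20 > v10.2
True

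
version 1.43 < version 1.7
False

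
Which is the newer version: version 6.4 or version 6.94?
version 6.94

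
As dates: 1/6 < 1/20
True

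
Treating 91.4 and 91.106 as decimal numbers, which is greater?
91.4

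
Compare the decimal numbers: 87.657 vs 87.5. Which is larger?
87.657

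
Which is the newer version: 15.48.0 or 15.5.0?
15.48.0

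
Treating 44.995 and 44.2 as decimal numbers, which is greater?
44.995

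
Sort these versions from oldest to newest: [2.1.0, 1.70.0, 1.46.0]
[1.46.0, 1.70.0, 2.1.0]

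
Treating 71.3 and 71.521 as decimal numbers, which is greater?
71.521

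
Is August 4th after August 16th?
No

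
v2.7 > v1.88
True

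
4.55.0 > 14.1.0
False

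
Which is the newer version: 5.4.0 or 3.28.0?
5.4.0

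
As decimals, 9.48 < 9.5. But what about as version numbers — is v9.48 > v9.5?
True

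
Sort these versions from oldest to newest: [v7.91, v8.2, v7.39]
[v7.39, v7.91, v8.2]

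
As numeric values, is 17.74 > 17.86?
False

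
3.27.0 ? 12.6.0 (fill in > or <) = <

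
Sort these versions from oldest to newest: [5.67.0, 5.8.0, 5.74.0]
[5.8.0, 5.67.0, 5.74.0]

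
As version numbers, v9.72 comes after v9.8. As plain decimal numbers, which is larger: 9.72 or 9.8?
9.8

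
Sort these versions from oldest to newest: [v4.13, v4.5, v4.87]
[v4.5, v4.13, v4.87]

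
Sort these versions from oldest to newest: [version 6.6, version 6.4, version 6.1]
[version 6.1, version 6.4, version 6.6]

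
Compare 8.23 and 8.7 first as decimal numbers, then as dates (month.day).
As decimals: 8.23 < 8.7. As dates: 8/23 is later than 8/7 (day 23 > day 7).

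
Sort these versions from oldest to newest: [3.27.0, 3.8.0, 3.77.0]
[3.8.0, 3.27.0, 3.77.0]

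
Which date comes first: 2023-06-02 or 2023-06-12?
2023-06-02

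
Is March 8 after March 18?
No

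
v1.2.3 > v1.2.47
False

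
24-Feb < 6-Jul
True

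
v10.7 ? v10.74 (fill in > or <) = <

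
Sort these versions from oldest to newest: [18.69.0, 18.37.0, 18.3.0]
[18.3.0, 18.37.0, 18.69.0]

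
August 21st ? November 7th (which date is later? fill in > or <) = <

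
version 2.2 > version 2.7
False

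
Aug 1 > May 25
True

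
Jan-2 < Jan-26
True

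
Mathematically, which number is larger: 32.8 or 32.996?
32.996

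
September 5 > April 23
True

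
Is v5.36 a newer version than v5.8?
Yes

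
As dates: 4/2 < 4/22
True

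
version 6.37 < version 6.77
True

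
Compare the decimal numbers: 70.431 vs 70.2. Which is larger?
70.431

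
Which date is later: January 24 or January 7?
January 24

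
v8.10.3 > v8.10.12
False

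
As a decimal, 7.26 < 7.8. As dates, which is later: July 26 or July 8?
July 26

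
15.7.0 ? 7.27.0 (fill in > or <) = >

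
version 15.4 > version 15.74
False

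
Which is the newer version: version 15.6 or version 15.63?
version 15.63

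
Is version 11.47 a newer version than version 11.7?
Yes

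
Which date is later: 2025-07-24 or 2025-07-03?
2025-07-24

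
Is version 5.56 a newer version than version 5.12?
Yes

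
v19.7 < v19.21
True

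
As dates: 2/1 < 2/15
True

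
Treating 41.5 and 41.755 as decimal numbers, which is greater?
41.755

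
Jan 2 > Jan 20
False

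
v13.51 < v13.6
False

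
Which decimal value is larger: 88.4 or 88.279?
88.4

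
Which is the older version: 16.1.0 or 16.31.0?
16.1.0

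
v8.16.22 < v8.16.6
False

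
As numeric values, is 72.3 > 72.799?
False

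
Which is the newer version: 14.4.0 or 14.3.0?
14.4.0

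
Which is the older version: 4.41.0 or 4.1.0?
4.1.0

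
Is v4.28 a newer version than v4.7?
Yes. Version numbers are compared segment by segment as integers, not as decimals: minor version 28 > 7, so v4.28 > v4.7 (even though the decimal 4.28 < 4.7).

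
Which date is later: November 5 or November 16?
November 16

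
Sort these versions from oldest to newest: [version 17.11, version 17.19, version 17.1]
[version 17.1, version 17.11, version 17.19]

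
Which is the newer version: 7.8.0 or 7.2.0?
7.8.0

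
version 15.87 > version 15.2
True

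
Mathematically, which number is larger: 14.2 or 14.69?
14.69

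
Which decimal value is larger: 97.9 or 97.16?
97.9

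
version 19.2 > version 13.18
True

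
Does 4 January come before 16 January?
Yes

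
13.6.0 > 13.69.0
False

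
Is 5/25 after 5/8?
Yes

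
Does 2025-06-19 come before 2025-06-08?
No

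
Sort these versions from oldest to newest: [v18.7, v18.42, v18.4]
[v18.4, v18.7, v18.42]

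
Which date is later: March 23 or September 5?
September 5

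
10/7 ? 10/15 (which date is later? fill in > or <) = <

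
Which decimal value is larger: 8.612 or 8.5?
8.612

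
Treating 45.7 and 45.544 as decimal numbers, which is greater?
45.7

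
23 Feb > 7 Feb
True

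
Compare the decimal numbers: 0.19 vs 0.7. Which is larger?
0.7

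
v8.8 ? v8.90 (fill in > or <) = <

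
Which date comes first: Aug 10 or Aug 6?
Aug 6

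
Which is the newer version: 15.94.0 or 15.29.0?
15.94.0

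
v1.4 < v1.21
True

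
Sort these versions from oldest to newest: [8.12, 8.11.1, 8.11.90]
[8.11.1, 8.11.90, 8.12]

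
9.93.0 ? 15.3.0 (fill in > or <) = <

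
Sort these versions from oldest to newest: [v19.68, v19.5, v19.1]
[v19.1, v19.5, v19.68]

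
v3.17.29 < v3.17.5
False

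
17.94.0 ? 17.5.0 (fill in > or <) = >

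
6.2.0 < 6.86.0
True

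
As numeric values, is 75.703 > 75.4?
True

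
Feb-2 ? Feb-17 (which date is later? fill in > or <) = <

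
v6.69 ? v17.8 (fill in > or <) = <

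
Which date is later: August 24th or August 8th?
August 24th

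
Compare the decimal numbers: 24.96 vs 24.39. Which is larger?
24.96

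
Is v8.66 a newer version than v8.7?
Yes. Version numbers are compared segment by segment as integers, not as decimals: minor version 66 > 7, so v8.66 > v8.7 (even though the decimal 8.66 < 8.7).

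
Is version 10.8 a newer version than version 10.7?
Yes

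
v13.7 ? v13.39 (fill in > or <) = <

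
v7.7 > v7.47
False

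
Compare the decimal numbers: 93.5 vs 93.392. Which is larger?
93.5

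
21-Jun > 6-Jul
False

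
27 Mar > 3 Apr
False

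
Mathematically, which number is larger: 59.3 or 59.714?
59.714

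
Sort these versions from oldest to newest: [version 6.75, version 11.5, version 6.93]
[version 6.75, version 6.93, version 11.5]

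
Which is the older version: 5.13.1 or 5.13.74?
5.13.1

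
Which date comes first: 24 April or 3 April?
3 April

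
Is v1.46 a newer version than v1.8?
Yes. Version numbers are compared segment by segment as integers, not as decimals: minor version 46 > 8, so v1.46 > v1.8 (even though the decimal 1.46 < 1.8).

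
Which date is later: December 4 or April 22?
December 4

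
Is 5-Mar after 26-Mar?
No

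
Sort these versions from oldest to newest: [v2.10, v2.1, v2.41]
[v2.1, v2.10, v2.41]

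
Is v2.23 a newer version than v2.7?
Yes. Version numbers are compared segment by segment as integers, not as decimals: minor version 23 > 7, so v2.23 > v2.7 (even though the decimal 2.23 < 2.7).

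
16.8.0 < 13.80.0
False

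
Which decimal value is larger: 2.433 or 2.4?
2.433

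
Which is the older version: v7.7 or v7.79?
v7.7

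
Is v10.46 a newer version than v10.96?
No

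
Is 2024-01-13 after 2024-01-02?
Yes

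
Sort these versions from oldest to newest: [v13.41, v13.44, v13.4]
[v13.4, v13.41, v13.44]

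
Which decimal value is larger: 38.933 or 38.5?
38.933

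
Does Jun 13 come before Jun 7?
No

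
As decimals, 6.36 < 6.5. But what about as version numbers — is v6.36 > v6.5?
True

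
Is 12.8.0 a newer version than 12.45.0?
No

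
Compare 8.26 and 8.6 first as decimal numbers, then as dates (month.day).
As decimals: 8.26 < 8.6. As dates: 8/26 is later than 8/6 (day 26 > day 6).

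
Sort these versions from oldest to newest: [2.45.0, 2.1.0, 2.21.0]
[2.1.0, 2.21.0, 2.45.0]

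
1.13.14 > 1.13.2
True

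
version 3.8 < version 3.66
True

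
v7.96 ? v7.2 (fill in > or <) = >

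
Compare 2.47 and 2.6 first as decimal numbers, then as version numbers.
As decimals: 2.47 < 2.6. As versions: v2.47 > v2.6 (minor version 47 > 6).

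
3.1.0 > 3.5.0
False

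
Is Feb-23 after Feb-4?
Yes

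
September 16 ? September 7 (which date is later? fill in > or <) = >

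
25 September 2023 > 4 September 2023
True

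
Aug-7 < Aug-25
True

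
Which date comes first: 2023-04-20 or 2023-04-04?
2023-04-04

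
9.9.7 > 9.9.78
False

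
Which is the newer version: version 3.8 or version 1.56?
version 3.8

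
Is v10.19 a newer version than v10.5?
Yes. Version numbers are compared segment by segment as integers, not as decimals: minor version 19 > 5, so v10.19 > v10.5 (even though the decimal 10.19 < 10.5).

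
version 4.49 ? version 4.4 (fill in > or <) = >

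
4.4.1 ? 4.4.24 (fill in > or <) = <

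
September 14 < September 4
False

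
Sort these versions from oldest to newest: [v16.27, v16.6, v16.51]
[v16.6, v16.27, v16.51]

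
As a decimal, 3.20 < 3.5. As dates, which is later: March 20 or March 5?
March 20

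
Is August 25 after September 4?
No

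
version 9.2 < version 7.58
False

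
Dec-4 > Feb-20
True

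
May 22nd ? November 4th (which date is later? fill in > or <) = <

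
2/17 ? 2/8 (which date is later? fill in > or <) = >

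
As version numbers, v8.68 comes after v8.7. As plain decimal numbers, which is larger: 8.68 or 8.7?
8.7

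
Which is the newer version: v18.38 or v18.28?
v18.38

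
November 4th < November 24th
True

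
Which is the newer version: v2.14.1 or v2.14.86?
v2.14.86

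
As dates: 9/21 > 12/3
False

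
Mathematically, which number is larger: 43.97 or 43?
43.97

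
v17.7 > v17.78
False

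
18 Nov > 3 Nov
True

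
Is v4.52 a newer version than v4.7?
Yes. Version numbers are compared segment by segment as integers, not as decimals: minor version 52 > 7, so v4.52 > v4.7 (even though the decimal 4.52 < 4.7).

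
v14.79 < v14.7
False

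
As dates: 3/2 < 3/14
True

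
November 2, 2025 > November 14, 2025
False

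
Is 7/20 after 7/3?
Yes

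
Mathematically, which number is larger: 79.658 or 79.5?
79.658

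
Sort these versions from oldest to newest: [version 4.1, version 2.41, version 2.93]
[version 2.41, version 2.93, version 4.1]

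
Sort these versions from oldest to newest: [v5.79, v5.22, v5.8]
[v5.8, v5.22, v5.79]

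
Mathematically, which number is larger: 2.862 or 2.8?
2.862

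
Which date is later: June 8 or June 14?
June 14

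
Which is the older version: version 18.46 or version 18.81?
version 18.46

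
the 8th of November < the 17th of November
True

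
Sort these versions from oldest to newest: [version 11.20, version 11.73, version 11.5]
[version 11.5, version 11.20, version 11.73]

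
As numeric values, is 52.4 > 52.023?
True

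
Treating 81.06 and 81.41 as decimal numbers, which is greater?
81.41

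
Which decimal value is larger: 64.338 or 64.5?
64.5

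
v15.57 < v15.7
False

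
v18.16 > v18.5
True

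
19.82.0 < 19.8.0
False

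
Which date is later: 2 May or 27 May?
27 May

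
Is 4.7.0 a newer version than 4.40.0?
No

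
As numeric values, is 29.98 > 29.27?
True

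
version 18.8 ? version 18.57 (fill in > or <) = <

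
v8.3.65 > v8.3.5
True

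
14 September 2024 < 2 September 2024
False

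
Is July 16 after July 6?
Yes. Day 16 comes after day 6 in July — this is a date comparison, not a decimal one (the decimal 7.16 would be smaller than 7.6).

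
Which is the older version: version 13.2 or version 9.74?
version 9.74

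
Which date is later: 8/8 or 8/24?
8/24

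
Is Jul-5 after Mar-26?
Yes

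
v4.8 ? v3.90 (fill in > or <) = >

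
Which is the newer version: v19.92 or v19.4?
v19.92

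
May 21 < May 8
False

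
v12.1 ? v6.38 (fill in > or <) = >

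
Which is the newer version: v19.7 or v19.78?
v19.78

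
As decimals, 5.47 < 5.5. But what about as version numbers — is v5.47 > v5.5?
True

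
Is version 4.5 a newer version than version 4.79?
No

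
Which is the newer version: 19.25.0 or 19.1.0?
19.25.0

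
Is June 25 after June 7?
Yes. Day 25 comes after day 7 in June — this is a date comparison, not a decimal one (the decimal 6.25 would be smaller than 6.7).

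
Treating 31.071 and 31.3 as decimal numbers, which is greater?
31.3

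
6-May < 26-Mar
False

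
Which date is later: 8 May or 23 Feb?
8 May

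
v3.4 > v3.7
False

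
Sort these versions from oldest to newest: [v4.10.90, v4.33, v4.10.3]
[v4.10.3, v4.10.90, v4.33]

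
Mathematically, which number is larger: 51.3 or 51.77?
51.77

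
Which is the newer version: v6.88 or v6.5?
v6.88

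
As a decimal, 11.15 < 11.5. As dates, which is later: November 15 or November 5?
November 15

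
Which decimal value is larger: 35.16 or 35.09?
35.16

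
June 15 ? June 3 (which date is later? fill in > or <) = >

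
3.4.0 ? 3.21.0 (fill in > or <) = <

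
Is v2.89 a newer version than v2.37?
Yes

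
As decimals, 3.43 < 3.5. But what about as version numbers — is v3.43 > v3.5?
True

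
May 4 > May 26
False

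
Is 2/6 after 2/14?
No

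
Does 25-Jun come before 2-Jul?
Yes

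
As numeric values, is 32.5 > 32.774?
False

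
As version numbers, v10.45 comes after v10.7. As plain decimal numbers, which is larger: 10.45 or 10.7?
10.7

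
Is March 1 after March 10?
No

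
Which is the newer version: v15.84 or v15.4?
v15.84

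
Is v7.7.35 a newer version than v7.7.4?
Yes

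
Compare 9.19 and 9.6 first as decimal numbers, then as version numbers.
As decimals: 9.19 < 9.6. As versions: v9.19 > v9.6 (minor version 19 > 6).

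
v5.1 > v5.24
False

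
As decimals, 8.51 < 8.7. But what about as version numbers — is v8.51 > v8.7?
True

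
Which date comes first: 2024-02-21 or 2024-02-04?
2024-02-04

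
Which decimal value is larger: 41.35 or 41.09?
41.35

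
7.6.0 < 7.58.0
True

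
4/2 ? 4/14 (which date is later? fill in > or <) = <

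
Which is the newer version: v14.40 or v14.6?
v14.40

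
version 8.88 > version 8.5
True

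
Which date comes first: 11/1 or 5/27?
5/27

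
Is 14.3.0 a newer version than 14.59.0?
No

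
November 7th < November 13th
True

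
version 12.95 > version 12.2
True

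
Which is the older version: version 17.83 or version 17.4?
version 17.4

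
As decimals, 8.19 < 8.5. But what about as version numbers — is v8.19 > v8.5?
True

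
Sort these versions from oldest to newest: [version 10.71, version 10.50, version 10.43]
[version 10.43, version 10.50, version 10.71]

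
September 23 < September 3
False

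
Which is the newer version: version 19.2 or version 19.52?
version 19.52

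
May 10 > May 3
True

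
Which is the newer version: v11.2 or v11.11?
v11.11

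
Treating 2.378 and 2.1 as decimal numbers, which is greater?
2.378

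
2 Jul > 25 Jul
False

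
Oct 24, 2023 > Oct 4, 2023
True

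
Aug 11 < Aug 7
False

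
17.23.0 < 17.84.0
True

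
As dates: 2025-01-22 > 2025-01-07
True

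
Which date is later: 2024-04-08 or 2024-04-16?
2024-04-16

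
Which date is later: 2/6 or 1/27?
2/6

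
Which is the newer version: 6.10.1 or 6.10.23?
6.10.23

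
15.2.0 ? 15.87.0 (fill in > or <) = <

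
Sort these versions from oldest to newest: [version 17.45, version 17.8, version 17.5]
[version 17.5, version 17.8, version 17.45]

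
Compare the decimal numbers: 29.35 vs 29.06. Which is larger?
29.35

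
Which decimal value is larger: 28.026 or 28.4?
28.4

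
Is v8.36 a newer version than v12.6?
No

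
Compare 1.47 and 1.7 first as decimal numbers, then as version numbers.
As decimals: 1.47 < 1.7. As versions: v1.47 > v1.7 (minor version 47 > 7).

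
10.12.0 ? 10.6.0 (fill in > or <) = >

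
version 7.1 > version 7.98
False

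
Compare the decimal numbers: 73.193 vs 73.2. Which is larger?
73.2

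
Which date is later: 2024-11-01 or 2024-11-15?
2024-11-15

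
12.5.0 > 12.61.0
False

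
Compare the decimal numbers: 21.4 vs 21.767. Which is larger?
21.767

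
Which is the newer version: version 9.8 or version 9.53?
version 9.53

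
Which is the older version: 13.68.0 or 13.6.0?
13.6.0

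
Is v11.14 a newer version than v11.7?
Yes. Version numbers are compared segment by segment as integers, not as decimals: minor version 14 > 7, so v11.14 > v11.7 (even though the decimal 11.14 < 11.7).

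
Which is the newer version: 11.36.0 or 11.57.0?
11.57.0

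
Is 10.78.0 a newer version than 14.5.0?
No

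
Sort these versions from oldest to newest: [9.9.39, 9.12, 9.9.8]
[9.9.8, 9.9.39, 9.12]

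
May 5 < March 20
False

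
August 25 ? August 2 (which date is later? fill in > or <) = >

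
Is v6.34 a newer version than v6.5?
Yes. Version numbers are compared segment by segment as integers, not as decimals: minor version 34 > 5, so v6.34 > v6.5 (even though the decimal 6.34 < 6.5).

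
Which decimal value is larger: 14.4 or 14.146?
14.4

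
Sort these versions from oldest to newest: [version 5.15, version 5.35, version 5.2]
[version 5.2, version 5.15, version 5.35]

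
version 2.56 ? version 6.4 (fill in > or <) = <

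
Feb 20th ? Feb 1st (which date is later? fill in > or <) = >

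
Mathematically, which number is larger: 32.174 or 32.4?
32.4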